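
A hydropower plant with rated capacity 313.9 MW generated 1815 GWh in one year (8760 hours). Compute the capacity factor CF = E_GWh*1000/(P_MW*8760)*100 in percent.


CF = 1815 * 1000 / (313.9 * 8760) * 100 = 66.0057 %


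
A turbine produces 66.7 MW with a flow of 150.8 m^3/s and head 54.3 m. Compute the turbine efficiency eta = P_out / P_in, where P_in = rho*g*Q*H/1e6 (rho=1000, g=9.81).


P_in = 1000 * 9.81 * 150.8 * 54.3 / 1e6 = 80.3286 MW
eta = 66.7 / 80.3286 = 0.8303


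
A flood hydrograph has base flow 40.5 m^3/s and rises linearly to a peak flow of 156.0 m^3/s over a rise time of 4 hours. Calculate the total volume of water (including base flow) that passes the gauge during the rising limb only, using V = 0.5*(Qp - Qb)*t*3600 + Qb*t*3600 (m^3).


V = 0.5*(156.0 - 40.5)*4*3600 + 40.5*4*3600 = 1.4148e+06 m^3


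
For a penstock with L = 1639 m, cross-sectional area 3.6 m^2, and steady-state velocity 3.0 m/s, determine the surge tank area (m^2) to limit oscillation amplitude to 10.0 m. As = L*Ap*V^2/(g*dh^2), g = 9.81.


As = 1639 * 3.6 * 3.0^2 / (9.81 * 10.0^2) = 54.1321 m^2


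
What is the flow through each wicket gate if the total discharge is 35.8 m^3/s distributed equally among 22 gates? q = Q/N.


q = 35.8 / 22 = 1.6273 m^3/s


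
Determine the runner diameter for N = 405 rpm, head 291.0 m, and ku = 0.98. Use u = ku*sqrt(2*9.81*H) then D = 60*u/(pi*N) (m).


u = 0.98 * sqrt(2*9.81*291.0) = 74.0495 m/s
D = 60 * 74.0495 / (pi * 405) = 3.4920 m


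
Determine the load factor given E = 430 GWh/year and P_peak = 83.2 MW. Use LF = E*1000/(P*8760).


LF = 430 * 1000 / (83.2 * 8760) = 0.5900


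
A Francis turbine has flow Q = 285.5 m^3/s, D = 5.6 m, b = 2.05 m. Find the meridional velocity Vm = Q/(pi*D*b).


Vm = 285.5 / (pi * 5.6 * 2.05) = 7.9162 m/s


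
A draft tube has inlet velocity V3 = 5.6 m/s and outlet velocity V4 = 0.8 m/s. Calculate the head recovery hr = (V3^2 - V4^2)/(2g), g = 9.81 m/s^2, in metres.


hr = (5.6^2 - 0.8^2) / (2*9.81) = 1.5657 m


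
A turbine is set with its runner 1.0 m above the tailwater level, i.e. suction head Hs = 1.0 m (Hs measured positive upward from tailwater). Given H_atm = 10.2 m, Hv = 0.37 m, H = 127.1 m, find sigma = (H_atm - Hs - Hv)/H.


sigma = (10.2 - 1.0 - 0.37) / 127.1 = 0.0695


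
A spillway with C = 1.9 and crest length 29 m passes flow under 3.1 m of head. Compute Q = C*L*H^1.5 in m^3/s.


Q = 1.9 * 29 * 3.1^1.5 = 300.7420 m^3/s


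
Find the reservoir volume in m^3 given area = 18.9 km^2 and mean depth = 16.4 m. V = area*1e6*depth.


V = 18.9 * 1e6 * 16.4 = 3.0996e+08 m^3


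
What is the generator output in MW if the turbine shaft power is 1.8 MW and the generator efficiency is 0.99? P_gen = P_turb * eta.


P_gen = 1.8 * 0.99 = 1.7820 MW


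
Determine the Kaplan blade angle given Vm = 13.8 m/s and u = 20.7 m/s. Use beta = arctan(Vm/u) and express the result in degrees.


beta = arctan(13.8 / 20.7) = 33.6901 degrees


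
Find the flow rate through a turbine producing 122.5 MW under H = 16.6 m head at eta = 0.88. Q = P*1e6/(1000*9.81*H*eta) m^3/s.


Q = 122.5 * 1e6 / (1000 * 9.81 * 16.6 * 0.88) = 854.8232 m^3/s


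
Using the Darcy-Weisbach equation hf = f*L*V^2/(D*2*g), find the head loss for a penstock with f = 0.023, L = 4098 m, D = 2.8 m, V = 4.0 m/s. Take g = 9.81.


hf = 0.023 * 4098 * 4.0^2 / (2.8 * 2 * 9.81) = 27.4513 m


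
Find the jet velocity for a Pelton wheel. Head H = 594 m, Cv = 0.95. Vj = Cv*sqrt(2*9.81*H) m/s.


Vj = 0.95 * sqrt(2*9.81*594) = 102.5572 m/s


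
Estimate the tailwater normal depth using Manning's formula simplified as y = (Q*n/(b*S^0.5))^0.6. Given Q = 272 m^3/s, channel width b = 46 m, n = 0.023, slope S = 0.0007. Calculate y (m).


y = (272 * 0.023 / (46 * 0.0007^0.5))^0.6 = 2.6705 m


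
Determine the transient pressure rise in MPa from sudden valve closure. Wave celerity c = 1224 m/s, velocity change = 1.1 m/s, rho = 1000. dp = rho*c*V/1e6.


dp = 1000 * 1224 * 1.1 / 1e6 = 1.3464 MPa


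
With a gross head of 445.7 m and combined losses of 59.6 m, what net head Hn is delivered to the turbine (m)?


Hn = 445.7 - 59.6 = 386.1000 m


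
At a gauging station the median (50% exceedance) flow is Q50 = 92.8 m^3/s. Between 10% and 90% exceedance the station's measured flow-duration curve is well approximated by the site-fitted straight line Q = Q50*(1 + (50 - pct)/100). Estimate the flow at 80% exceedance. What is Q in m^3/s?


Q = 92.8 * (1 + (50 - 80)/100) = 64.9600 m^3/s


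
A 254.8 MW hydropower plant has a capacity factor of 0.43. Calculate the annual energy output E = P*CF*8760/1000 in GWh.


E = 254.8 * 0.43 * 8760 / 1000 = 959.7806 GWh


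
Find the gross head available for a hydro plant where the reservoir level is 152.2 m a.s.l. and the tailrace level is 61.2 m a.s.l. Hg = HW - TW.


Hg = 152.2 - 61.2 = 91.0000 m


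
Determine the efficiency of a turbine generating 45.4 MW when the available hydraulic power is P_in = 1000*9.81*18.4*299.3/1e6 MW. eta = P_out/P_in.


P_in = 1000 * 9.81 * 18.4 * 299.3 / 1e6 = 54.0248 MW
eta = 45.4 / 54.0248 = 0.8404


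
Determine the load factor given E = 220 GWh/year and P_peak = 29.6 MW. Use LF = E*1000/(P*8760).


LF = 220 * 1000 / (29.6 * 8760) = 0.8485


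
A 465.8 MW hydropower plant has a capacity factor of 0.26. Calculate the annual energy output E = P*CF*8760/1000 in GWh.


E = 465.8 * 0.26 * 8760 / 1000 = 1060.9061 GWh


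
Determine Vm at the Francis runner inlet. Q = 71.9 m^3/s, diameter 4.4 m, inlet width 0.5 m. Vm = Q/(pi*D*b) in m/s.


Vm = 71.9 / (pi * 4.4 * 0.5) = 10.4029 m/s


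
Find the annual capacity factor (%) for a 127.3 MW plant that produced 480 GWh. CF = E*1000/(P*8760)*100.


CF = 480 * 1000 / (127.3 * 8760) * 100 = 43.0436 %


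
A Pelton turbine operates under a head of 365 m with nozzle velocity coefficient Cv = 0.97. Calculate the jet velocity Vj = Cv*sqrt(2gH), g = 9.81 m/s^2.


Vj = 0.97 * sqrt(2*9.81*365) = 82.0857 m/s


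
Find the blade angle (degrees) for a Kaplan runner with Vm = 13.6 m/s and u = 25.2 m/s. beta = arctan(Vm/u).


beta = arctan(13.6 / 25.2) = 28.3550 degrees


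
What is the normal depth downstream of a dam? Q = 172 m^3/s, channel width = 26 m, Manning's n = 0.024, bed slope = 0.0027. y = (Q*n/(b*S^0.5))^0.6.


y = (172 * 0.024 / (26 * 0.0027^0.5))^0.6 = 1.9546 m


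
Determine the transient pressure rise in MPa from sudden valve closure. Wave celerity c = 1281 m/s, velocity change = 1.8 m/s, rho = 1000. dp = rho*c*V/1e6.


dp = 1000 * 1281 * 1.8 / 1e6 = 2.3058 MPa


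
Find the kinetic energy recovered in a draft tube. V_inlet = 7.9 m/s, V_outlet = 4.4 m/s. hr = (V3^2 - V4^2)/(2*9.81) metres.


hr = (7.9^2 - 4.4^2) / (2*9.81) = 2.1942 m


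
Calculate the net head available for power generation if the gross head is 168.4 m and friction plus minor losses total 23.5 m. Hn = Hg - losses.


Hn = 168.4 - 23.5 = 144.9000 m


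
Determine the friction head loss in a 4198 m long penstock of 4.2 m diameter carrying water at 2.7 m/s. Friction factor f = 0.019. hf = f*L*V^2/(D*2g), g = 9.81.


hf = 0.019 * 4198 * 2.7^2 / (4.2 * 2 * 9.81) = 7.0563 m


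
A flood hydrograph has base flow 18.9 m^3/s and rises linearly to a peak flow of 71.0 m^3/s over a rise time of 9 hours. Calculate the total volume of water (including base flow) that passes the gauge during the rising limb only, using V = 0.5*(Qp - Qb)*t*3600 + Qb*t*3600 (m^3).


V = 0.5*(71.0 - 18.9)*9*3600 + 18.9*9*3600 = 1.4564e+06 m^3


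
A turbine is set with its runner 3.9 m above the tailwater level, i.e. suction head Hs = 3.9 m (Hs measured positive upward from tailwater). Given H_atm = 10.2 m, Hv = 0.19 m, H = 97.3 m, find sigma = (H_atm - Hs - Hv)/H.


sigma = (10.2 - 3.9 - 0.19) / 97.3 = 0.0628


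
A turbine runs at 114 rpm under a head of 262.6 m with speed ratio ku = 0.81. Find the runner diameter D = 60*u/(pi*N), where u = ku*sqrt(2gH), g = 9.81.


u = 0.81 * sqrt(2*9.81*262.6) = 58.1409 m/s
D = 60 * 58.1409 / (pi * 114) = 9.7404 m


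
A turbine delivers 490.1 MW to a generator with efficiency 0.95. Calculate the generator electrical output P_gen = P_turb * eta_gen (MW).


P_gen = 490.1 * 0.95 = 465.5950 MW


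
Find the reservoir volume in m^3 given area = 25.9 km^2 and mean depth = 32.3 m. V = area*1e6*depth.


V = 25.9 * 1e6 * 32.3 = 8.3657e+08 m^3


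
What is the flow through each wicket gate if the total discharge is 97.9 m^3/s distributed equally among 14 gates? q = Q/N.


q = 97.9 / 14 = 6.9929 m^3/s


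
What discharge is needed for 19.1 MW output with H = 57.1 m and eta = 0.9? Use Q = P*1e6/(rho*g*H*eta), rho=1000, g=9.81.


Q = 19.1 * 1e6 / (1000 * 9.81 * 57.1 * 0.9) = 37.8866 m^3/s


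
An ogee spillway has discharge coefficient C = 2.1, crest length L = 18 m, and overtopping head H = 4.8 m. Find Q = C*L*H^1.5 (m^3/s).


Q = 2.1 * 18 * 4.8^1.5 = 397.5151 m^3/s


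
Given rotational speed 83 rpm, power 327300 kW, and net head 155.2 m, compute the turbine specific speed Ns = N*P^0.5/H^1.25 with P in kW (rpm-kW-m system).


Ns = 83 * 327300^0.5 / 155.2^1.25 = 86.6835


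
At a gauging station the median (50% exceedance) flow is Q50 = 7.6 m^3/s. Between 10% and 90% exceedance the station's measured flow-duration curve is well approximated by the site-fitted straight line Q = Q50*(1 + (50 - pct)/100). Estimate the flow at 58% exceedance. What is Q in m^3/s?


Q = 7.6 * (1 + (50 - 58)/100) = 6.9920 m^3/s


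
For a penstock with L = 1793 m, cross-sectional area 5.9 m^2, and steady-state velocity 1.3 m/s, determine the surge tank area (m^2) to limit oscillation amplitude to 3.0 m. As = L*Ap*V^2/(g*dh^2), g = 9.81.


As = 1793 * 5.9 * 1.3^2 / (9.81 * 3.0^2) = 202.4918 m^2


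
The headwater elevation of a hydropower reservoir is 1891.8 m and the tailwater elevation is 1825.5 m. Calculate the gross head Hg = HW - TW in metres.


Hg = 1891.8 - 1825.5 = 66.3000 m


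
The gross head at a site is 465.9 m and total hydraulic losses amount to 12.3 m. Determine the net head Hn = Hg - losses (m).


Hn = 465.9 - 12.3 = 453.6000 m


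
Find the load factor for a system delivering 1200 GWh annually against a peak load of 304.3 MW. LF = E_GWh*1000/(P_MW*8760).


LF = 1200 * 1000 / (304.3 * 8760) = 0.4502


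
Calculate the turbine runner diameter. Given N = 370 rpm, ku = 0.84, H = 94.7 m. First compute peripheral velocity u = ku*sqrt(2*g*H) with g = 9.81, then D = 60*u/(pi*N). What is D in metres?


u = 0.84 * sqrt(2*9.81*94.7) = 36.2079 m/s
D = 60 * 36.2079 / (pi * 370) = 1.8690 m


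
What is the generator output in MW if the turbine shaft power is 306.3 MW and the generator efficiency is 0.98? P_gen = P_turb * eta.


P_gen = 306.3 * 0.98 = 300.1740 MW


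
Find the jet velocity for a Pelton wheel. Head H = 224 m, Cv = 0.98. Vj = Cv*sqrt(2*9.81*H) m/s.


Vj = 0.98 * sqrt(2*9.81*224) = 64.9680 m/s


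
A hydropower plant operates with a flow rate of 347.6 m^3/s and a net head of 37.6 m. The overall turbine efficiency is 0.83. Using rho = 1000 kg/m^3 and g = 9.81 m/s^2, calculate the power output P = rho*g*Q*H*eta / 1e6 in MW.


P = 1000 * 9.81 * 347.6 * 37.6 * 0.83 / 1e6 = 106.4179 MW


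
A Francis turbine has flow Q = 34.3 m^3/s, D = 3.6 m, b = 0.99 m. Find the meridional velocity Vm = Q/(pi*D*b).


Vm = 34.3 / (pi * 3.6 * 0.99) = 3.0634 m/s


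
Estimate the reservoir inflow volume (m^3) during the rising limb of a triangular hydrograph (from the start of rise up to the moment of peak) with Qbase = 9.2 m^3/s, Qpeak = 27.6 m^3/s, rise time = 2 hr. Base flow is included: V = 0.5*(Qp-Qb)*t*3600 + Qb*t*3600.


V = 0.5*(27.6 - 9.2)*2*3600 + 9.2*2*3600 = 132480.0000 m^3


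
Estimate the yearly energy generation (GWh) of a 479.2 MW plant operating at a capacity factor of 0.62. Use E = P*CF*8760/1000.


E = 479.2 * 0.62 * 8760 / 1000 = 2602.6310 GWh


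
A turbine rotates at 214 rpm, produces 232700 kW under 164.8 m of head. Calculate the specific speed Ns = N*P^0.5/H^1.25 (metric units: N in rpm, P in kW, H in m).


Ns = 214 * 232700^0.5 / 164.8^1.25 = 174.8298


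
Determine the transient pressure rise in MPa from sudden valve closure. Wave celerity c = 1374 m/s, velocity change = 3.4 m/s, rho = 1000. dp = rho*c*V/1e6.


dp = 1000 * 1374 * 3.4 / 1e6 = 4.6716 MPa


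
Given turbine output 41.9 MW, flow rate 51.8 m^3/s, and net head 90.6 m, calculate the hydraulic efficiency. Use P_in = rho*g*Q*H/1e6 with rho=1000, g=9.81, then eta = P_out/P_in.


P_in = 1000 * 9.81 * 51.8 * 90.6 / 1e6 = 46.0391 MW
eta = 41.9 / 46.0391 = 0.9101


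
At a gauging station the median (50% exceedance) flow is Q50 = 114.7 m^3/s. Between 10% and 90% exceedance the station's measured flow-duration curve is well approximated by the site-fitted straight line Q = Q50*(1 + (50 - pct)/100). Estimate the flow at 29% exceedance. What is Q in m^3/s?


Q = 114.7 * (1 + (50 - 29)/100) = 138.7870 m^3/s


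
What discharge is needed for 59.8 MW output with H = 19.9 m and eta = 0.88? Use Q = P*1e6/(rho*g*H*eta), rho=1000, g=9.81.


Q = 59.8 * 1e6 / (1000 * 9.81 * 19.9 * 0.88) = 348.0939 m^3/s


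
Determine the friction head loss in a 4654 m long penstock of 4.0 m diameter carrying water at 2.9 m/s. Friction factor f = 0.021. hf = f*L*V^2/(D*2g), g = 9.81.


hf = 0.021 * 4654 * 2.9^2 / (4.0 * 2 * 9.81) = 10.4733 m


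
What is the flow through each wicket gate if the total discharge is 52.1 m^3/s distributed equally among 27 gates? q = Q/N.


q = 52.1 / 27 = 1.9296 m^3/s


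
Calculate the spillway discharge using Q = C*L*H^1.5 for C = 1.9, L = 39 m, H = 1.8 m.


Q = 1.9 * 39 * 1.8^1.5 = 178.9480 m^3/s


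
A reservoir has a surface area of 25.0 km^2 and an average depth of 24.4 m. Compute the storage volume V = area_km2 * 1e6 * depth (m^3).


V = 25.0 * 1e6 * 24.4 = 6.1000e+08 m^3


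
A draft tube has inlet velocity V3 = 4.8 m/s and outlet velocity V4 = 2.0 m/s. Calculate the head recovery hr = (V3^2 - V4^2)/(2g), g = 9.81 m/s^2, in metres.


hr = (4.8^2 - 2.0^2) / (2*9.81) = 0.9704 m


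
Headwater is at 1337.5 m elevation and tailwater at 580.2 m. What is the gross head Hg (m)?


Hg = 1337.5 - 580.2 = 757.3000 m


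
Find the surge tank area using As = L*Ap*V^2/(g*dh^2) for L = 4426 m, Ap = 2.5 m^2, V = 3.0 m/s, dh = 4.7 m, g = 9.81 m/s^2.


As = 4426 * 2.5 * 3.0^2 / (9.81 * 4.7^2) = 459.5462 m^2


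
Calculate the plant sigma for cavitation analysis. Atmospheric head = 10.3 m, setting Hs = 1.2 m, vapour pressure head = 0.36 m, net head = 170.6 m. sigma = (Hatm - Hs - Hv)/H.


sigma = (10.3 - 1.2 - 0.36) / 170.6 = 0.0512


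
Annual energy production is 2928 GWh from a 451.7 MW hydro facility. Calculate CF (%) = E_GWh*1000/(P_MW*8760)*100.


CF = 2928 * 1000 / (451.7 * 8760) * 100 = 73.9975 %


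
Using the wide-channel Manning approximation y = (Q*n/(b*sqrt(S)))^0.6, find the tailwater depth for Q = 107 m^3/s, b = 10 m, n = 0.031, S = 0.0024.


y = (107 * 0.031 / (10 * 0.0024^0.5))^0.6 = 3.1505 m


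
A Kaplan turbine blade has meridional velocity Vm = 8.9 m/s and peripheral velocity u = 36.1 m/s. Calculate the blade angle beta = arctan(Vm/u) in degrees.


beta = arctan(8.9 / 36.1) = 13.8494 degrees


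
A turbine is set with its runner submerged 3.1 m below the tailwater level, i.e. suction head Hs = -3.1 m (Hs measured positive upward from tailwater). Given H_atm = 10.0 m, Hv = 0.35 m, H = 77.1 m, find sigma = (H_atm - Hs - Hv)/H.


sigma = (10.0 - (-3.1) - 0.35) / 77.1 = 0.1654


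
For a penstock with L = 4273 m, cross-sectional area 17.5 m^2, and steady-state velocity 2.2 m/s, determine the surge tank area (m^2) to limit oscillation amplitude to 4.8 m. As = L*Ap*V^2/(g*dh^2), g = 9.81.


As = 4273 * 17.5 * 2.2^2 / (9.81 * 4.8^2) = 1601.2709 m^2


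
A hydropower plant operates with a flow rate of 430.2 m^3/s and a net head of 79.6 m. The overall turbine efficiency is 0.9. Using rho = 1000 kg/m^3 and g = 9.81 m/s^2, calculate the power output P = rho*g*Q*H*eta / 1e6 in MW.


P = 1000 * 9.81 * 430.2 * 79.6 * 0.9 / 1e6 = 302.3396 MW


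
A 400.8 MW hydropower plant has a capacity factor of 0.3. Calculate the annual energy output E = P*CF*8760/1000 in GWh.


E = 400.8 * 0.3 * 8760 / 1000 = 1053.3024 GWh


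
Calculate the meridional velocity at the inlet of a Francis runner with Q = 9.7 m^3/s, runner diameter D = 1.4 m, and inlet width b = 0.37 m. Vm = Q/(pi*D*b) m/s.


Vm = 9.7 / (pi * 1.4 * 0.37) = 5.9606 m/s


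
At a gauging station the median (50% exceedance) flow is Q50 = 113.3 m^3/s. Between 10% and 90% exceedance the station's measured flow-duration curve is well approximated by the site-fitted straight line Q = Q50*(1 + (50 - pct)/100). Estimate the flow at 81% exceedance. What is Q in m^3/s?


Q = 113.3 * (1 + (50 - 81)/100) = 78.1770 m^3/s


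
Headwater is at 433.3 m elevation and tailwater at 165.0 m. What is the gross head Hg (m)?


Hg = 433.3 - 165.0 = 268.3000 m


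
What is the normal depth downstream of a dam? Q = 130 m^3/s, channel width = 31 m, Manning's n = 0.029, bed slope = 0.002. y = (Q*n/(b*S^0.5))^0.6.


y = (130 * 0.029 / (31 * 0.002^0.5))^0.6 = 1.8225 m


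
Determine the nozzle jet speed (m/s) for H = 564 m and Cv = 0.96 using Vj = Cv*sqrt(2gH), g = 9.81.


Vj = 0.96 * sqrt(2*9.81*564) = 100.9858 m/s


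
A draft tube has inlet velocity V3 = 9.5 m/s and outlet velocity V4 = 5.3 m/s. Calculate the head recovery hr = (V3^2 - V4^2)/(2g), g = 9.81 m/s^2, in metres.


hr = (9.5^2 - 5.3^2) / (2*9.81) = 3.1682 m


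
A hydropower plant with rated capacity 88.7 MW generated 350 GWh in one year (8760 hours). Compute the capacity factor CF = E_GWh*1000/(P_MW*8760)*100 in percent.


CF = 350 * 1000 / (88.7 * 8760) * 100 = 45.0443 %


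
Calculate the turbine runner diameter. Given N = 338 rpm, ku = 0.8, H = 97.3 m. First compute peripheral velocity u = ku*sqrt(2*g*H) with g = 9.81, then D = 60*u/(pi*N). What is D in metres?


u = 0.8 * sqrt(2*9.81*97.3) = 34.9539 m/s
D = 60 * 34.9539 / (pi * 338) = 1.9751 m


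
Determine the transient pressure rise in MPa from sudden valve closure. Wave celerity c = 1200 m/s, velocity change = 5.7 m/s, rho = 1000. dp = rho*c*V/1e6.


dp = 1000 * 1200 * 5.7 / 1e6 = 6.8400 MPa


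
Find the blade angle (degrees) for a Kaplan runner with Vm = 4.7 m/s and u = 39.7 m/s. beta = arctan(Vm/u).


beta = arctan(4.7 / 39.7) = 6.7517 degrees


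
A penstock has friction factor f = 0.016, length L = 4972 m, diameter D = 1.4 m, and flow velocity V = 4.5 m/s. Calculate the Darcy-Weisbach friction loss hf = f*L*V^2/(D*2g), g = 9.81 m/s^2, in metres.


hf = 0.016 * 4972 * 4.5^2 / (1.4 * 2 * 9.81) = 58.6474 m


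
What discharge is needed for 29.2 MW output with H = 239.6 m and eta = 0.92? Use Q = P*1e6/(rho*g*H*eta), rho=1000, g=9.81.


Q = 29.2 * 1e6 / (1000 * 9.81 * 239.6 * 0.92) = 13.5033 m^3/s


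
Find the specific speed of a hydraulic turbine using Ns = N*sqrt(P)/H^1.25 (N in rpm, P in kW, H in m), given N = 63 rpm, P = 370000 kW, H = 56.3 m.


Ns = 63 * 370000^0.5 / 56.3^1.25 = 248.4883


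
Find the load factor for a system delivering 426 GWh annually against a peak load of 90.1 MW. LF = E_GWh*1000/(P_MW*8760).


LF = 426 * 1000 / (90.1 * 8760) = 0.5397


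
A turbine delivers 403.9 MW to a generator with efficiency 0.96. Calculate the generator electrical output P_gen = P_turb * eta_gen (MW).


P_gen = 403.9 * 0.96 = 387.7440 MW


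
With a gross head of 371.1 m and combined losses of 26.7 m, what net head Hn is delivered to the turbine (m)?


Hn = 371.1 - 26.7 = 344.4000 m


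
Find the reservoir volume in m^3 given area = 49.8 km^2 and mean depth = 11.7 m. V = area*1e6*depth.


V = 49.8 * 1e6 * 11.7 = 5.8266e+08 m^3


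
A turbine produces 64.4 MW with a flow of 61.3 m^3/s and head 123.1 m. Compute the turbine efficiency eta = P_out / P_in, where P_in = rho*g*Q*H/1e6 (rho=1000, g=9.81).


P_in = 1000 * 9.81 * 61.3 * 123.1 / 1e6 = 74.0266 MW
eta = 64.4 / 74.0266 = 0.8700


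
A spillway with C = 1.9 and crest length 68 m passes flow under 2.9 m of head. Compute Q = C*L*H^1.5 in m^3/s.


Q = 1.9 * 68 * 2.9^1.5 = 638.0570 m^3/s


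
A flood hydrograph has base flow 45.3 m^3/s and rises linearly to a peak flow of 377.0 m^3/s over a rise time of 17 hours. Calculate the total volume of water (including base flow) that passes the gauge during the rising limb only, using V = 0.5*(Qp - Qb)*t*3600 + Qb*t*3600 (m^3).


V = 0.5*(377.0 - 45.3)*17*3600 + 45.3*17*3600 = 1.2922e+07 m^3


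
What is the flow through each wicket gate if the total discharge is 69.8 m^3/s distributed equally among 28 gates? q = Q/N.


q = 69.8 / 28 = 2.4929 m^3/s


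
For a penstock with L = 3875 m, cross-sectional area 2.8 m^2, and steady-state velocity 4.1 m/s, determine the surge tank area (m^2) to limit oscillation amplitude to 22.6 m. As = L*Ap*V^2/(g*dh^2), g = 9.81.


As = 3875 * 2.8 * 4.1^2 / (9.81 * 22.6^2) = 36.4009 m^2


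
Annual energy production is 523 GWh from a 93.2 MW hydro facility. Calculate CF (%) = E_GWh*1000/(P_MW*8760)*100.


CF = 523 * 1000 / (93.2 * 8760) * 100 = 64.0592 %


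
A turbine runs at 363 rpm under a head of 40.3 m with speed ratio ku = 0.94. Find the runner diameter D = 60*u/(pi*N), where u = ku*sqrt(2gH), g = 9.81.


u = 0.94 * sqrt(2*9.81*40.3) = 26.4320 m/s
D = 60 * 26.4320 / (pi * 363) = 1.3907 m


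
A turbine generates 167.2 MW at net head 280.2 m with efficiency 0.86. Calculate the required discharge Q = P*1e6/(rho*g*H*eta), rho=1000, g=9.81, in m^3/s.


Q = 167.2 * 1e6 / (1000 * 9.81 * 280.2 * 0.86) = 70.7295 m^3/s


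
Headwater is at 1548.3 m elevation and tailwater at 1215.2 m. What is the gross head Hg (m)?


Hg = 1548.3 - 1215.2 = 333.1000 m


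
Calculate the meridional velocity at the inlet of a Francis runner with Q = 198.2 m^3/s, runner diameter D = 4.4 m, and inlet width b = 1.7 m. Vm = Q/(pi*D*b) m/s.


Vm = 198.2 / (pi * 4.4 * 1.7) = 8.4344 m/s


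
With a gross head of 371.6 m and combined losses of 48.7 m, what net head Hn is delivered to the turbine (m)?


Hn = 371.6 - 48.7 = 322.9000 m


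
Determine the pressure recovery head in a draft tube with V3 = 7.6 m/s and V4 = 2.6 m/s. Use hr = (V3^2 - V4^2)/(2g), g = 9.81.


hr = (7.6^2 - 2.6^2) / (2*9.81) = 2.5994 m


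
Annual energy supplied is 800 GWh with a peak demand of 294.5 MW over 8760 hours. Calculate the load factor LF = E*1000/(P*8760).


LF = 800 * 1000 / (294.5 * 8760) = 0.3101


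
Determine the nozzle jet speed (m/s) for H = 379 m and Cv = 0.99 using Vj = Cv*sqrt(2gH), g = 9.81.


Vj = 0.99 * sqrt(2*9.81*379) = 85.3698 m/s


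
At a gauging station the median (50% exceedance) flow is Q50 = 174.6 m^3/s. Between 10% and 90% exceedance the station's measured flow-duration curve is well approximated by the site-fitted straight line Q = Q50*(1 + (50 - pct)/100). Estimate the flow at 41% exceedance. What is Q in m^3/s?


Q = 174.6 * (1 + (50 - 41)/100) = 190.3140 m^3/s


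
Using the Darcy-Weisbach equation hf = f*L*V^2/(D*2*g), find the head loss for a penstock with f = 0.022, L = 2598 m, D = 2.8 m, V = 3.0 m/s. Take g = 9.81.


hf = 0.022 * 2598 * 3.0^2 / (2.8 * 2 * 9.81) = 9.3637 m


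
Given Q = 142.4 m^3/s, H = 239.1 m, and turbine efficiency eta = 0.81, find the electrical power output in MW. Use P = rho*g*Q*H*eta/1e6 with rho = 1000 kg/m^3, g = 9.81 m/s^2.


P = 1000 * 9.81 * 142.4 * 239.1 * 0.81 / 1e6 = 270.5475 MW


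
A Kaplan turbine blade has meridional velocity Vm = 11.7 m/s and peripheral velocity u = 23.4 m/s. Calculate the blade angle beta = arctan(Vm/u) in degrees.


beta = arctan(11.7 / 23.4) = 26.5651 degrees


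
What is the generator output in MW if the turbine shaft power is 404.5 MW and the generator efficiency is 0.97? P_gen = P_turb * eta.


P_gen = 404.5 * 0.97 = 392.3650 MW


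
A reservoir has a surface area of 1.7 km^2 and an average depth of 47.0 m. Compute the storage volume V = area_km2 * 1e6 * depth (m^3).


V = 1.7 * 1e6 * 47.0 = 7.9900e+07 m^3


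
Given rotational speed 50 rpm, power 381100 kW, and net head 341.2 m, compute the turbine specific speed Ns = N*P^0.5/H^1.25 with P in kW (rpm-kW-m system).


Ns = 50 * 381100^0.5 / 341.2^1.25 = 21.0488


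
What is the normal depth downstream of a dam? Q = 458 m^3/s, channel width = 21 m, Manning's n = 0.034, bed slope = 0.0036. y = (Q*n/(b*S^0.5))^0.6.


y = (458 * 0.034 / (21 * 0.0036^0.5))^0.6 = 4.5205 m


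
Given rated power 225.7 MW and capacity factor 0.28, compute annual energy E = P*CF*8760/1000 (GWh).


E = 225.7 * 0.28 * 8760 / 1000 = 553.5970 GWh


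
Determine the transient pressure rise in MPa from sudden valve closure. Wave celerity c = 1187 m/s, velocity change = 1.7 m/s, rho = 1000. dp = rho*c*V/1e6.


dp = 1000 * 1187 * 1.7 / 1e6 = 2.0179 MPa


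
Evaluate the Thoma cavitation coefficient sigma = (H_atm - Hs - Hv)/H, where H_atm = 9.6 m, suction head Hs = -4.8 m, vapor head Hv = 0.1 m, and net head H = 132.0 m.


sigma = (9.6 - (-4.8) - 0.1) / 132.0 = 0.1083


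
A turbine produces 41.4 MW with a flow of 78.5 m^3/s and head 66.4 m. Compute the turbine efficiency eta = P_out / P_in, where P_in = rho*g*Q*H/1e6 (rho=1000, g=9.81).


P_in = 1000 * 9.81 * 78.5 * 66.4 / 1e6 = 51.1336 MW
eta = 41.4 / 51.1336 = 0.8096


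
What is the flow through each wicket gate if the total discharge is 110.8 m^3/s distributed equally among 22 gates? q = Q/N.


q = 110.8 / 22 = 5.0364 m^3/s


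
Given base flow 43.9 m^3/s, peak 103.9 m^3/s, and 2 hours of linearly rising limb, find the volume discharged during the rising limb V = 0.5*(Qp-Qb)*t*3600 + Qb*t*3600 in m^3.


V = 0.5*(103.9 - 43.9)*2*3600 + 43.9*2*3600 = 532080.0000 m^3


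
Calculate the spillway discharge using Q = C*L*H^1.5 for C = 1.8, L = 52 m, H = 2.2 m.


Q = 1.8 * 52 * 2.2^1.5 = 305.4287 m^3/s


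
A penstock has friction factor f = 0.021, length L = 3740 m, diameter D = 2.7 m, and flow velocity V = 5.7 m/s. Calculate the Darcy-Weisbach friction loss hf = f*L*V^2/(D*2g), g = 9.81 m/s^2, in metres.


hf = 0.021 * 3740 * 5.7^2 / (2.7 * 2 * 9.81) = 48.1701 m


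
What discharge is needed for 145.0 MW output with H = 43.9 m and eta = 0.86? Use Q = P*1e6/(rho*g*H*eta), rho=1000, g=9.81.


Q = 145.0 * 1e6 / (1000 * 9.81 * 43.9 * 0.86) = 391.5038 m^3/s


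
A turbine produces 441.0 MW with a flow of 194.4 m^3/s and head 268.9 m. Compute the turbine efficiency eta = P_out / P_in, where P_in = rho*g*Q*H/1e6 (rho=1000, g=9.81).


P_in = 1000 * 9.81 * 194.4 * 268.9 / 1e6 = 512.8095 MW
eta = 441.0 / 512.8095 = 0.8600


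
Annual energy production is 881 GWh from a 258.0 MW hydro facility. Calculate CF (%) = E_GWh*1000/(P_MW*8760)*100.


CF = 881 * 1000 / (258.0 * 8760) * 100 = 38.9809 %


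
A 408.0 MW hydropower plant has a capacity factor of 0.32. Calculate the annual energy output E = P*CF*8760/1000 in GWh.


E = 408.0 * 0.32 * 8760 / 1000 = 1143.7056 GWh


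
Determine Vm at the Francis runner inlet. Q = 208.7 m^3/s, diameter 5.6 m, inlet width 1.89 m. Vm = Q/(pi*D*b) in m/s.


Vm = 208.7 / (pi * 5.6 * 1.89) = 6.2766 m/s


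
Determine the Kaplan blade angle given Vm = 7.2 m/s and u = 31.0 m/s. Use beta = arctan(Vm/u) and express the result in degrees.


beta = arctan(7.2 / 31.0) = 13.0756 degrees


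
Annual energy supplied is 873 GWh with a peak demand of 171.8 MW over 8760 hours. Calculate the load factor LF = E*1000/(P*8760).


LF = 873 * 1000 / (171.8 * 8760) = 0.5801


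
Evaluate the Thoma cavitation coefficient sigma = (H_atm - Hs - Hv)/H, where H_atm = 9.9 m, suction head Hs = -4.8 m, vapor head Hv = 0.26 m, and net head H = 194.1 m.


sigma = (9.9 - (-4.8) - 0.26) / 194.1 = 0.0744


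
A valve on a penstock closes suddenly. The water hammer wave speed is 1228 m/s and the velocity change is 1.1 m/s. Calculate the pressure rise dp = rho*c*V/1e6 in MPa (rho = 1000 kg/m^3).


dp = 1000 * 1228 * 1.1 / 1e6 = 1.3508 MPa


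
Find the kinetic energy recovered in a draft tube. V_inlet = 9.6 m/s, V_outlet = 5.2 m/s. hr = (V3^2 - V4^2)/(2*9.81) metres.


hr = (9.6^2 - 5.2^2) / (2*9.81) = 3.3191 m


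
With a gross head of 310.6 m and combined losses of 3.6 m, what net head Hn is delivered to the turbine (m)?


Hn = 310.6 - 3.6 = 307.0000 m


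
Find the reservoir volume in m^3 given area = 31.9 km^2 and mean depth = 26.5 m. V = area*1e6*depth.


V = 31.9 * 1e6 * 26.5 = 8.4535e+08 m^3


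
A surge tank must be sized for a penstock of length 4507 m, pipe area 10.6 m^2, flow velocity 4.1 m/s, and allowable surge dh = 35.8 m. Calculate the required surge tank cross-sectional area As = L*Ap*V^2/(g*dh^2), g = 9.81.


As = 4507 * 10.6 * 4.1^2 / (9.81 * 35.8^2) = 63.8743 m^2


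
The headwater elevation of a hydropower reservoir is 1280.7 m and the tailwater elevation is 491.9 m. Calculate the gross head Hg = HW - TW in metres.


Hg = 1280.7 - 491.9 = 788.8000 m


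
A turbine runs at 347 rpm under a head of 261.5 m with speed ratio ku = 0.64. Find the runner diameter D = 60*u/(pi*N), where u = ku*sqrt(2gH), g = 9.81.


u = 0.64 * sqrt(2*9.81*261.5) = 45.8422 m/s
D = 60 * 45.8422 / (pi * 347) = 2.5231 m


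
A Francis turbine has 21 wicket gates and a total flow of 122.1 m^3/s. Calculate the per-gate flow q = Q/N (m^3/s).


q = 122.1 / 21 = 5.8143 m^3/s


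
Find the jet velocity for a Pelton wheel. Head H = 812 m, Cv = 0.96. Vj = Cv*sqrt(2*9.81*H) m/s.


Vj = 0.96 * sqrt(2*9.81*812) = 121.1710 m/s


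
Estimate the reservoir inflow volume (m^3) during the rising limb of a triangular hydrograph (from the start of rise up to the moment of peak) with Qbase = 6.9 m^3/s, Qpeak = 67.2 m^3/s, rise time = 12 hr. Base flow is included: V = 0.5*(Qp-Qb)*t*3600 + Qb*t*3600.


V = 0.5*(67.2 - 6.9)*12*3600 + 6.9*12*3600 = 1.6006e+06 m^3


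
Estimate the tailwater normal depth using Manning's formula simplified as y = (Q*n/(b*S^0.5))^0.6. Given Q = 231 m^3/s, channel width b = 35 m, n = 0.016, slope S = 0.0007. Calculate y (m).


y = (231 * 0.016 / (35 * 0.0007^0.5))^0.6 = 2.2944 m


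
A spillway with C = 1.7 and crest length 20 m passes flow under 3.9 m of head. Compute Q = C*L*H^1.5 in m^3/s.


Q = 1.7 * 20 * 3.9^1.5 = 261.8640 m^3/s


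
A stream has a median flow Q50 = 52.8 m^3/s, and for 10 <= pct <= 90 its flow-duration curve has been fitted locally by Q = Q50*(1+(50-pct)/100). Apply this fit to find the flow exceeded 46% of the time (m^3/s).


Q = 52.8 * (1 + (50 - 46)/100) = 54.9120 m^3/s


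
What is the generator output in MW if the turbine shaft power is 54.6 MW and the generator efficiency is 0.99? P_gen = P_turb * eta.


P_gen = 54.6 * 0.99 = 54.0540 MW


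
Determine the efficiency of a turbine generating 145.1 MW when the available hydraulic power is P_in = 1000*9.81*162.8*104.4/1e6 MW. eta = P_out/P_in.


P_in = 1000 * 9.81 * 162.8 * 104.4 / 1e6 = 166.7339 MW
eta = 145.1 / 166.7339 = 0.8702


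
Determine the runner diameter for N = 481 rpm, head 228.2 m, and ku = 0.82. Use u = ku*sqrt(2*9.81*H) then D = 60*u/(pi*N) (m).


u = 0.82 * sqrt(2*9.81*228.2) = 54.8683 m/s
D = 60 * 54.8683 / (pi * 481) = 2.1786 m


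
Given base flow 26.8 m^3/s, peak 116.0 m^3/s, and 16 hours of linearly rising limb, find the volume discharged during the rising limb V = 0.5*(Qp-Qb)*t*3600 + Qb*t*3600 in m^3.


V = 0.5*(116.0 - 26.8)*16*3600 + 26.8*16*3600 = 4.1126e+06 m^3


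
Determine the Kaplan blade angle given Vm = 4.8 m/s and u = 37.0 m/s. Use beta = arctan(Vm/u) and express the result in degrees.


beta = arctan(4.8 / 37.0) = 7.3917 degrees


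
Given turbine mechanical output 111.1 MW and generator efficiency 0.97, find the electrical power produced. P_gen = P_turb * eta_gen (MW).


P_gen = 111.1 * 0.97 = 107.7670 MW


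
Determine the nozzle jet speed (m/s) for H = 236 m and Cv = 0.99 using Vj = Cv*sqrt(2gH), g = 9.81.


Vj = 0.99 * sqrt(2*9.81*236) = 67.3660 m/s


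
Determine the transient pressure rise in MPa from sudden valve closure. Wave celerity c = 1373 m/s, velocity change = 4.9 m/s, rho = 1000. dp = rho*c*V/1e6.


dp = 1000 * 1373 * 4.9 / 1e6 = 6.7277 MPa


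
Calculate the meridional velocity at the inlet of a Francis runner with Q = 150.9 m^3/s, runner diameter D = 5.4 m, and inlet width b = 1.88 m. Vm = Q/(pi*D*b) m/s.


Vm = 150.9 / (pi * 5.4 * 1.88) = 4.7314 m/s


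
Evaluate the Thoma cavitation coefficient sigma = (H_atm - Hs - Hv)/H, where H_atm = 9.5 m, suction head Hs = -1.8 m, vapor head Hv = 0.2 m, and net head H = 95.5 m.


sigma = (9.5 - (-1.8) - 0.2) / 95.5 = 0.1162


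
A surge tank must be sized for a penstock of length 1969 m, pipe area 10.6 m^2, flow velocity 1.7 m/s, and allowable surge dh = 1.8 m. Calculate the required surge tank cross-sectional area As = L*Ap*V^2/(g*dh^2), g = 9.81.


As = 1969 * 10.6 * 1.7^2 / (9.81 * 1.8^2) = 1897.7343 m^2


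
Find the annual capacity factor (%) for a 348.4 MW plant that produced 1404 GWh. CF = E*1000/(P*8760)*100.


CF = 1404 * 1000 / (348.4 * 8760) * 100 = 46.0029 %


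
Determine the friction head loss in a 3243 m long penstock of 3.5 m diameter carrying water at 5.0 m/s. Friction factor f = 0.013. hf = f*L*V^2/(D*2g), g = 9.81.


hf = 0.013 * 3243 * 5.0^2 / (3.5 * 2 * 9.81) = 15.3484 m


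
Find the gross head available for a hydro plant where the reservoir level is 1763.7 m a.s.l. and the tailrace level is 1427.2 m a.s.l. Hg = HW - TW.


Hg = 1763.7 - 1427.2 = 336.5000 m


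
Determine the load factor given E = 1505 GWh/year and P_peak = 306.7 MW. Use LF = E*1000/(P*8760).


LF = 1505 * 1000 / (306.7 * 8760) = 0.5602


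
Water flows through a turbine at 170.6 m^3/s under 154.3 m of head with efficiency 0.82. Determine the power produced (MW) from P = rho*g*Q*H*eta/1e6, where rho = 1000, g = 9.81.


P = 1000 * 9.81 * 170.6 * 154.3 * 0.82 / 1e6 = 211.7521 MW


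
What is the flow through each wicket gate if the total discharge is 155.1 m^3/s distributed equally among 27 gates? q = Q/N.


q = 155.1 / 27 = 5.7444 m^3/s


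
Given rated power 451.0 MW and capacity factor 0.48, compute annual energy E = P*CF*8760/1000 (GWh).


E = 451.0 * 0.48 * 8760 / 1000 = 1896.3648 GWh


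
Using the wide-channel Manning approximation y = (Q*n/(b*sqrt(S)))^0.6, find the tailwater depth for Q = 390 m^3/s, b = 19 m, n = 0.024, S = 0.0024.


y = (390 * 0.024 / (19 * 0.0024^0.5))^0.6 = 3.9944 m


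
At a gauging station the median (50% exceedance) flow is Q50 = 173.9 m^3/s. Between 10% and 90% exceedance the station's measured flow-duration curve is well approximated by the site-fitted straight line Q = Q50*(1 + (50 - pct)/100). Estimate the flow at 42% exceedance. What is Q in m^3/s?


Q = 173.9 * (1 + (50 - 42)/100) = 187.8120 m^3/s


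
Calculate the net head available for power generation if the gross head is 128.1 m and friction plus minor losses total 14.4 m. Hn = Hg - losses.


Hn = 128.1 - 14.4 = 113.7000 m


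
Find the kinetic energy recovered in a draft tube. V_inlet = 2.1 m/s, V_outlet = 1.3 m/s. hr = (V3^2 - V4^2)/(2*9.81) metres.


hr = (2.1^2 - 1.3^2) / (2*9.81) = 0.1386 m


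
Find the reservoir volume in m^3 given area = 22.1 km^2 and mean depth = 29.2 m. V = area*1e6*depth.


V = 22.1 * 1e6 * 29.2 = 6.4532e+08 m^3


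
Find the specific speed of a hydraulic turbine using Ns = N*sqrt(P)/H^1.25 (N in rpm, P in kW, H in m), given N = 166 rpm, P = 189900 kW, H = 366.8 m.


Ns = 166 * 189900^0.5 / 366.8^1.25 = 45.0644


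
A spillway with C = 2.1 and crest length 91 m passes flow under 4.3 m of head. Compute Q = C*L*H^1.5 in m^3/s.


Q = 2.1 * 91 * 4.3^1.5 = 1703.9756 m^3/s


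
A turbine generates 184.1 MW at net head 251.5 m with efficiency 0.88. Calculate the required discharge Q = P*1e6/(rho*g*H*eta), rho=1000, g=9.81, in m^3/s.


Q = 184.1 * 1e6 / (1000 * 9.81 * 251.5 * 0.88) = 84.7938 m^3/s


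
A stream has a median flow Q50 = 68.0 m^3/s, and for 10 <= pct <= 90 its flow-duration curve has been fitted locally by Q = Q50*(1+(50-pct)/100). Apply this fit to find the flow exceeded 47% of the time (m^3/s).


Q = 68.0 * (1 + (50 - 47)/100) = 70.0400 m^3/s


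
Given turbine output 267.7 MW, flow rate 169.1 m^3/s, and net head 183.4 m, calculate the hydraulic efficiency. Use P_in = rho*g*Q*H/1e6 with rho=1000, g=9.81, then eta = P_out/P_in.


P_in = 1000 * 9.81 * 169.1 * 183.4 / 1e6 = 304.2369 MW
eta = 267.7 / 304.2369 = 0.8799


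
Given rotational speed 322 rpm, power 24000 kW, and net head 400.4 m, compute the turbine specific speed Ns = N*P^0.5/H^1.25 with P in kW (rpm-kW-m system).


Ns = 322 * 24000^0.5 / 400.4^1.25 = 27.8512


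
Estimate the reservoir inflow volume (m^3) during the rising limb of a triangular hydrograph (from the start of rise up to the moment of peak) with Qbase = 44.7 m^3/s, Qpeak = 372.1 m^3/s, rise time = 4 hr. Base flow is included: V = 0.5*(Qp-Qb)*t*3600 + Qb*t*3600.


V = 0.5*(372.1 - 44.7)*4*3600 + 44.7*4*3600 = 3.0010e+06 m^3


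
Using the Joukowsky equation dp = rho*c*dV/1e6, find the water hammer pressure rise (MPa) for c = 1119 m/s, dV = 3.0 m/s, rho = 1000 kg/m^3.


dp = 1000 * 1119 * 3.0 / 1e6 = 3.3570 MPa


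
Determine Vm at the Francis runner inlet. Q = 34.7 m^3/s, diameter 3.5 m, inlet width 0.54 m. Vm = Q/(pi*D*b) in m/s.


Vm = 34.7 / (pi * 3.5 * 0.54) = 5.8441 m/s


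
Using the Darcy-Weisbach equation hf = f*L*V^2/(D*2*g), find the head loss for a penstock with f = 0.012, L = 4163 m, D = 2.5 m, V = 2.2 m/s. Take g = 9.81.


hf = 0.012 * 4163 * 2.2^2 / (2.5 * 2 * 9.81) = 4.9294 m


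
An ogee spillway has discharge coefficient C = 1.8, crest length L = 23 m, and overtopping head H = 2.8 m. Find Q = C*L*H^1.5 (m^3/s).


Q = 1.8 * 23 * 2.8^1.5 = 193.9713 m^3/s


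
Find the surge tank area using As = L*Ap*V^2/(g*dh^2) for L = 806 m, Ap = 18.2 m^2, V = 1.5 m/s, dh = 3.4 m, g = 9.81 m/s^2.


As = 806 * 18.2 * 1.5^2 / (9.81 * 3.4^2) = 291.0463 m^2


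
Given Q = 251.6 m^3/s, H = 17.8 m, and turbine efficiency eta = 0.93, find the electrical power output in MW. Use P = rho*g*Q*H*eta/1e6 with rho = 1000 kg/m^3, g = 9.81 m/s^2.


P = 1000 * 9.81 * 251.6 * 17.8 * 0.93 / 1e6 = 40.8585 MW


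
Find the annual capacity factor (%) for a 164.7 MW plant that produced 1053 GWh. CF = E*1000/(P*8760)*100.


CF = 1053 * 1000 / (164.7 * 8760) * 100 = 72.9845 %


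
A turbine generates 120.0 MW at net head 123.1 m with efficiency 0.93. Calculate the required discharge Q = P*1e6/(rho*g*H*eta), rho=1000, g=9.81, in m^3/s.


Q = 120.0 * 1e6 / (1000 * 9.81 * 123.1 * 0.93) = 106.8492 m^3/s


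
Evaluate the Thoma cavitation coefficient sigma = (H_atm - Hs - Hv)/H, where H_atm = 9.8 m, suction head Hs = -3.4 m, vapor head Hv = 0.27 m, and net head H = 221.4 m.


sigma = (9.8 - (-3.4) - 0.27) / 221.4 = 0.0584


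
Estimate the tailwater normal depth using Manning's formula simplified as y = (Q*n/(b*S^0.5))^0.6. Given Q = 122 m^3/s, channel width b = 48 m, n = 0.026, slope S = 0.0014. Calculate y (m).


y = (122 * 0.026 / (48 * 0.0014^0.5))^0.6 = 1.4067 m


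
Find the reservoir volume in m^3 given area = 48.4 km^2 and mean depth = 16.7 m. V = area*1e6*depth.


V = 48.4 * 1e6 * 16.7 = 8.0828e+08 m^3
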